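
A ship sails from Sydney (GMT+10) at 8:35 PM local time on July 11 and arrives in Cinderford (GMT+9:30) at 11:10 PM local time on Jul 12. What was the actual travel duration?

27 hours 5 minutes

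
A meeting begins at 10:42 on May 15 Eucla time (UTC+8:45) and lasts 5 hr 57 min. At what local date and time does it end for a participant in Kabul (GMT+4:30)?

Convert start to UTC: 10:42 − 8:45 = 01:57 UTC on May 15.
Add 5 hours and 57 minutes duration → 07:54 UTC.
Kabul is UTC+4:30, so local end time = 07:54 + 4:30 = 12:24 on May 15.

12:24 on May 15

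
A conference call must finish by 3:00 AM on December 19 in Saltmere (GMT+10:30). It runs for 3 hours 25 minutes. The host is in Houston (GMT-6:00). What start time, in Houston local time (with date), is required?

7:05 AM on Dec 18

Target end time in UTC: 3:00 AM − 10:30 = 4:30 PM on Dec 18.
Subtract 3 hours 25 minutes → start 1:05 PM UTC on Dec 18.
Houston is UTC−6:00: 1:05 PM − 6:00 = 7:05 AM on Dec 18.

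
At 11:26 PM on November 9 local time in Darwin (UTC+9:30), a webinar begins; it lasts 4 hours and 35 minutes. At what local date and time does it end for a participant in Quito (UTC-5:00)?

1:31 PM on November 9

Convert start to UTC: 11:26 PM − 9:30 = 1:56 PM UTC on Nov 9.
Add 4 hours and 35 minutes duration → 6:31 PM UTC.
Quito is UTC−5:00, so local end time = 6:31 PM − 5:00 = 1:31 PM on Nov 9.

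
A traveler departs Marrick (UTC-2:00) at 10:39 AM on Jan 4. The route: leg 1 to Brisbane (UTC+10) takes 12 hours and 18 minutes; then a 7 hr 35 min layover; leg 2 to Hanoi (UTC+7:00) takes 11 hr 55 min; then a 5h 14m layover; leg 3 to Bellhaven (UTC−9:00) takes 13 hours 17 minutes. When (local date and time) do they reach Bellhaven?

Convert departure to UTC: 10:39 AM + 2:00 = 12:39 PM UTC on Jan 4.
Add 12 hours and 18 minutes leg 1 → 12:57 AM UTC (Jan 5).
Add 7 hours 35 minutes layover in Brisbane → 8:32 AM UTC.
Add 11 hours and 55 minutes leg 2 → 8:27 PM UTC.
Add 5 hours and 14 minutes layover in Hanoi → 1:41 AM UTC (Jan 6).
Add 13 hours 17 minutes leg 3 → 2:58 PM UTC.
Bellhaven is UTC−9:00, so local arrival = 2:58 PM − 9:00 = 5:58 AM on Jan 6.

5:58 AM on Jan 6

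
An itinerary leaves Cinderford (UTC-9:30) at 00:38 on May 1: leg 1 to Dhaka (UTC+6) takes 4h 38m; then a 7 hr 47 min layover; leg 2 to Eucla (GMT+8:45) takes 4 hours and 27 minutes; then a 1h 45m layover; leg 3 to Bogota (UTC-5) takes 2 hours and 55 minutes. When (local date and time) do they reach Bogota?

Convert departure to UTC: 00:38 + 9:30 = 10:08 UTC on May 1.
Add 4 hours 38 minutes leg 1 → 14:46 UTC.
Add 7 hours and 47 minutes layover in Dhaka → 22:33 UTC.
Add 4 hours 27 minutes leg 2 → 03:00 UTC (May 2).
Add 1 hour and 45 minutes layover in Eucla → 04:45 UTC.
Add 2 hours and 55 minutes leg 3 → 07:40 UTC.
Bogota is UTC−5:00, so local arrival = 07:40 − 5:00 = 02:40 on May 2.

02:40 on May 2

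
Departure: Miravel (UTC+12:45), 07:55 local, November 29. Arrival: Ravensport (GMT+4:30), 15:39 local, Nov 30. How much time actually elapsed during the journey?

Ravensport is 8:15 behind Miravel.
Clock-face elapsed time (ignoring zones) is 31 hours 44 minutes.
Actual elapsed = 31 hours 44 minutes + 8:15 = 39 hours 59 minutes.

39 hours 59 minutes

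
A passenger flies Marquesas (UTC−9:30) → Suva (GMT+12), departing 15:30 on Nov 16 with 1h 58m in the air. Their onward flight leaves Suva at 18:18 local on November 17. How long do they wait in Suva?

3 hours 20 minutes

Convert departure to UTC: 15:30 + 9:30 = 01:00 UTC on Nov 17.
Add 1 hour and 58 minutes flight time → 02:58 UTC.
Suva is UTC+12:00, so local arrival = 02:58 + 12:00 = 14:58 on Nov 17.
Layover = 18:18 − 14:58 = 3 hours 20 minutes.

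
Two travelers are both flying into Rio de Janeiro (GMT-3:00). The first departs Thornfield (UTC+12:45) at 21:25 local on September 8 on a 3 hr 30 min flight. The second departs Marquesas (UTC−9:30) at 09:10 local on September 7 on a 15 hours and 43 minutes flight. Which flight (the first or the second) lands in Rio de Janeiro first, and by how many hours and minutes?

Flight 1 in UTC: 21:25 − 12:45 = 08:40 on Sep 8.
+3 hours 30 minutes → arrive 12:10 UTC on Sep 8.
Flight 2 in UTC: 09:10 + 9:30 = 18:40 on Sep 7.
+15 hours and 43 minutes → arrive 10:23 UTC on Sep 8.
Flight 2 lands earlier by 1 hour 47 minutes.

the second, by 1 hour 47 minutes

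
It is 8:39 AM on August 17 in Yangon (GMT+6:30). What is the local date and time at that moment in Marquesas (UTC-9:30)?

In UTC: 8:39 AM − 6:30 = 2:09 AM on Aug 17.
Marquesas is UTC−9:30: 2:09 AM − 9:30 = 4:39 PM on Aug 16.

4:39 PM on August 16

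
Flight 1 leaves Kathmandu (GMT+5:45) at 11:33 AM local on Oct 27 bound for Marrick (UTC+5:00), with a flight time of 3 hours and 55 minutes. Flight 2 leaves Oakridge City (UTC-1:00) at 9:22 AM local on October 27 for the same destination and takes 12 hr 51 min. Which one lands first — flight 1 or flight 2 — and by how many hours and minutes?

the first, by 13 hours 30 minutes

Flight 1 in UTC: 11:33 AM − 5:45 = 5:48 AM on Oct 27.
+3 hours and 55 minutes → arrive 9:43 AM UTC on Oct 27.
Flight 2 in UTC: 9:22 AM + 1:00 = 10:22 AM on Oct 27.
+12 hours 51 minutes → arrive 11:13 PM UTC on Oct 27.
Flight 1 lands earlier by 13 hours 30 minutes.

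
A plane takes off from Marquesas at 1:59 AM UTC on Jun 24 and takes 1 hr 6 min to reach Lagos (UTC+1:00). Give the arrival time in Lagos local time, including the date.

Departure is given in UTC: 1:59 AM on Jun 24.
Add 1 hour 6 minutes → 3:05 AM UTC.
Lagos is UTC+1:00: 3:05 AM + 1:00 = 4:05 AM on Jun 24.

4:05 AM on June 24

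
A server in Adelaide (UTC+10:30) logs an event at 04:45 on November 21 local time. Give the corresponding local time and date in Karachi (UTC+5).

23:15 on November 20

In UTC: 04:45 − 10:30 = 18:15 on Nov 20.
Karachi is UTC+5:00: 18:15 + 5:00 = 23:15 on Nov 20.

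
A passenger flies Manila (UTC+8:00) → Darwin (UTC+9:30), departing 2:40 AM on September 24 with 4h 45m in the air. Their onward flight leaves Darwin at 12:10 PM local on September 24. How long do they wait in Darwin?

Convert departure to UTC: 2:40 AM − 8:00 = 6:40 PM UTC on Sep 23.
Add 4 hours and 45 minutes flight time → 11:25 PM UTC.
Darwin is UTC+9:30, so local arrival = 11:25 PM + 9:30 = 8:55 AM on Sep 24.
Layover = 12:10 PM − 8:55 AM = 3 hours 15 minutes.

3 hours 15 minutes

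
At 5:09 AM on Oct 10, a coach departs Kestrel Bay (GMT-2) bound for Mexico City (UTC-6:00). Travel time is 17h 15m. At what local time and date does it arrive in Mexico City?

6:24 PM on October 10

Convert departure to UTC: 5:09 AM + 2:00 = 7:09 AM UTC on Oct 10.
Add 17 hours 15 minutes travel time → 12:24 AM UTC (Oct 11).
Mexico City is UTC−6:00, so local arrival = 12:24 AM − 6:00 = 6:24 PM on Oct 10.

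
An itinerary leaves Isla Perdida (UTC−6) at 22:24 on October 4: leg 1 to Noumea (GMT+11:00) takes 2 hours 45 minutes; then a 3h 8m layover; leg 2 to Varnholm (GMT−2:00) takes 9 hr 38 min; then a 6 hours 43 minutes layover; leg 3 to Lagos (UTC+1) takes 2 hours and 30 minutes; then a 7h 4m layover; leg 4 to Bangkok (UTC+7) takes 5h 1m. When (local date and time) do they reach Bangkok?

00:13 on October 7

Convert departure to UTC: 22:24 + 6:00 = 04:24 UTC on Oct 5.
Add 2 hours and 45 minutes leg 1 → 07:09 UTC.
Add 3 hours and 8 minutes layover in Noumea → 10:17 UTC.
Add 9 hours and 38 minutes leg 2 → 19:55 UTC.
Add 6 hours and 43 minutes layover in Varnholm → 02:38 UTC (Oct 6).
Add 2 hours and 30 minutes leg 3 → 05:08 UTC.
Add 7 hours 4 minutes layover in Lagos → 12:12 UTC.
Add 5 hours and 1 minute leg 4 → 17:13 UTC.
Bangkok is UTC+7:00, so local arrival = 17:13 + 7:00 = 00:13 on Oct 7.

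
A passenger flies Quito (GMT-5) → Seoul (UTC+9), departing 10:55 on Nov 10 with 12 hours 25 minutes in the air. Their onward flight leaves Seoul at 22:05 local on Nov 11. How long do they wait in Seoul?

8 hours 45 minutes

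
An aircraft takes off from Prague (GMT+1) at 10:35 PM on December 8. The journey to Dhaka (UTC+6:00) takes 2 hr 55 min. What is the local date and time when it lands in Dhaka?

6:30 AM on Dec 9

Convert departure to UTC: 10:35 PM − 1:00 = 9:35 PM UTC on Dec 8.
Add 2 hours and 55 minutes travel time → 12:30 AM UTC (Dec 9).
Dhaka is UTC+6:00, so local arrival = 12:30 AM + 6:00 = 6:30 AM on Dec 9.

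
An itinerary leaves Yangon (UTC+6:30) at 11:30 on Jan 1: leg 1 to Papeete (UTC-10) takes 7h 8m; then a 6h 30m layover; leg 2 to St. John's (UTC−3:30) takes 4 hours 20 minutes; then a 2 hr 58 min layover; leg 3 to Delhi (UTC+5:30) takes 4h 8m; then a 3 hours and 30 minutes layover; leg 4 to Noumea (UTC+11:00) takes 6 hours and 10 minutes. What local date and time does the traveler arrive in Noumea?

02:44 on January 3

Convert departure to UTC: 11:30 − 6:30 = 05:00 UTC on Jan 1.
Add 7 hours 8 minutes leg 1 → 12:08 UTC.
Add 6 hours and 30 minutes layover in Papeete → 18:38 UTC.
Add 4 hours 20 minutes leg 2 → 22:58 UTC.
Add 2 hours 58 minutes layover in St. John's → 01:56 UTC (Jan 2).
Add 4 hours and 8 minutes leg 3 → 06:04 UTC.
Add 3 hours and 30 minutes layover in Delhi → 09:34 UTC.
Add 6 hours and 10 minutes leg 4 → 15:44 UTC.
Noumea is UTC+11:00, so local arrival = 15:44 + 11:00 = 02:44 on Jan 3.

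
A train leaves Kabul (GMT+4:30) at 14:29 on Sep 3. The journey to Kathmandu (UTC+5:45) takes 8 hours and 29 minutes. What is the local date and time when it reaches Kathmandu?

Convert departure to UTC: 14:29 − 4:30 = 09:59 UTC on Sep 3.
Add 8 hours 29 minutes travel time → 18:28 UTC.
Kathmandu is UTC+5:45, so local arrival = 18:28 + 5:45 = 00:13 on Sep 4.

00:13 on September 4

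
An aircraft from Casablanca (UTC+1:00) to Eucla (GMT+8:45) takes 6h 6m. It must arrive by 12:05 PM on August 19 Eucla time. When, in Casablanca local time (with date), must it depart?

Target arrival in UTC: 12:05 PM − 8:45 = 3:20 AM on Aug 19.
Subtract 6 hours and 6 minutes → departure 9:14 PM UTC on Aug 18.
Casablanca is UTC+1:00: 9:14 PM + 1:00 = 10:14 PM on Aug 18.

10:14 PM on August 18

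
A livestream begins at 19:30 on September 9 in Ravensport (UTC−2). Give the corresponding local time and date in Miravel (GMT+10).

07:30 on September 10

In UTC: 19:30 + 2:00 = 21:30 on Sep 9.
Miravel is UTC+10:00: 21:30 + 10:00 = 07:30 on Sep 10.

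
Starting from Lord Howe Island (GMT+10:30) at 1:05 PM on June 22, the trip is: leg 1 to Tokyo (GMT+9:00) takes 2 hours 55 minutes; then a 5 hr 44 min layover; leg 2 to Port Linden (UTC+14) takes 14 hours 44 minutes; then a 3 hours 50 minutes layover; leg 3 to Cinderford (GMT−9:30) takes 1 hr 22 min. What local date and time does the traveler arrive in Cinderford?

9:40 PM on Jun 22

Convert departure to UTC: 1:05 PM − 10:30 = 2:35 AM UTC on Jun 22.
Add 2 hours 55 minutes leg 1 → 5:30 AM UTC.
Add 5 hours and 44 minutes layover in Tokyo → 11:14 AM UTC.
Add 14 hours and 44 minutes leg 2 → 1:58 AM UTC (Jun 23).
Add 3 hours 50 minutes layover in Port Linden → 5:48 AM UTC.
Add 1 hour 22 minutes leg 3 → 7:10 AM UTC.
Cinderford is UTC−9:30, so local arrival = 7:10 AM − 9:30 = 9:40 PM on Jun 22.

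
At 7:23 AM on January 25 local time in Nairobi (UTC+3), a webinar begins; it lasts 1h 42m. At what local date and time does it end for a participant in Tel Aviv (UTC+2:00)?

Convert start to UTC: 7:23 AM − 3:00 = 4:23 AM UTC on Jan 25.
Add 1 hour and 42 minutes duration → 6:05 AM UTC.
Tel Aviv is UTC+2:00, so local end time = 6:05 AM + 2:00 = 8:05 AM on Jan 25.

8:05 AM on Jan 25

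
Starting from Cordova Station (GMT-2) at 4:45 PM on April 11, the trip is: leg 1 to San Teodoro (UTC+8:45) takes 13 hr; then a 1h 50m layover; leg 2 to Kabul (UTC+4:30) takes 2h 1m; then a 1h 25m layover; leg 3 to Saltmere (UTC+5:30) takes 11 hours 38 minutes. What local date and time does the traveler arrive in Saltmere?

Convert departure to UTC: 4:45 PM + 2:00 = 6:45 PM UTC on Apr 11.
Add 13 hours leg 1 → 7:45 AM UTC (Apr 12).
Add 1 hour 50 minutes layover in San Teodoro → 9:35 AM UTC.
Add 2 hours 1 minute leg 2 → 11:36 AM UTC.
Add 1 hour 25 minutes layover in Kabul → 1:01 PM UTC.
Add 11 hours 38 minutes leg 3 → 12:39 AM UTC (Apr 13).
Saltmere is UTC+5:30, so local arrival = 12:39 AM + 5:30 = 6:09 AM on Apr 13.

6:09 AM on April 13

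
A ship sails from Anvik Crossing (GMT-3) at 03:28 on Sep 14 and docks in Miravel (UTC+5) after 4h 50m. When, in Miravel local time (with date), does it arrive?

16:18 on September 14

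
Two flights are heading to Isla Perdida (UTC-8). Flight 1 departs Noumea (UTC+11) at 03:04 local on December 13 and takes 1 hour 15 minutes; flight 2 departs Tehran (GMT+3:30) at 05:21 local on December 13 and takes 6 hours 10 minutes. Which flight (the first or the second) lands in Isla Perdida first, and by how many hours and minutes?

Flight 1 in UTC: 03:04 − 11:00 = 16:04 on Dec 12.
+1 hour and 15 minutes → arrive 17:19 UTC on Dec 12.
Flight 2 in UTC: 05:21 − 3:30 = 01:51 on Dec 13.
+6 hours 10 minutes → arrive 08:01 UTC on Dec 13.
Flight 1 lands earlier by 14 hours 42 minutes.

the first, by 14 hours 42 minutes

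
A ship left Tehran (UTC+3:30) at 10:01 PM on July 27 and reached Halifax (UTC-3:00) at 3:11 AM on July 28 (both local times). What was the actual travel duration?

Departure in UTC: 10:01 PM − 3:30 = 6:31 PM on Jul 27.
Arrival in UTC: 3:11 AM + 3:00 = 6:11 AM on Jul 28.
Elapsed = 6:11 AM − 6:31 PM (+1 day) = 11 hours 40 minutes.

11 hours 40 minutes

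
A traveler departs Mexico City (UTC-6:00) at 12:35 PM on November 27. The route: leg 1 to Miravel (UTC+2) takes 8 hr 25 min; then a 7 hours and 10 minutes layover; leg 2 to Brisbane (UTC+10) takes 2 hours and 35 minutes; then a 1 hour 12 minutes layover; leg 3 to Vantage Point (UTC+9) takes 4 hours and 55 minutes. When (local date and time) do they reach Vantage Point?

3:52 AM on Nov 29

Convert departure to UTC: 12:35 PM + 6:00 = 6:35 PM UTC on Nov 27.
Add 8 hours and 25 minutes leg 1 → 3:00 AM UTC (Nov 28).
Add 7 hours and 10 minutes layover in Miravel → 10:10 AM UTC.
Add 2 hours 35 minutes leg 2 → 12:45 PM UTC.
Add 1 hour 12 minutes layover in Brisbane → 1:57 PM UTC.
Add 4 hours and 55 minutes leg 3 → 6:52 PM UTC.
Vantage Point is UTC+9:00, so local arrival = 6:52 PM + 9:00 = 3:52 AM on Nov 29.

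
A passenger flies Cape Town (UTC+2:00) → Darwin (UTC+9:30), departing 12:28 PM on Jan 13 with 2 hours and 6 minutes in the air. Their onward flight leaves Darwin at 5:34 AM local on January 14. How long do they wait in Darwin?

Convert departure to UTC: 12:28 PM − 2:00 = 10:28 AM UTC on Jan 13.
Add 2 hours 6 minutes flight time → 12:34 PM UTC.
Darwin is UTC+9:30, so local arrival = 12:34 PM + 9:30 = 10:04 PM on Jan 13.
Layover = 5:34 AM − 10:04 PM (+1 day) = 7 hours 30 minutes.

7 hours 30 minutes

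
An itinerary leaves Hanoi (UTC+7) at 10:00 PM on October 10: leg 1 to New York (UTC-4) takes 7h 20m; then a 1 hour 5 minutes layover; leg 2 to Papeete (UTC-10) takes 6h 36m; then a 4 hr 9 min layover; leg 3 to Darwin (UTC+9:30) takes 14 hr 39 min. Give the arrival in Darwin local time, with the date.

10:19 AM on Oct 12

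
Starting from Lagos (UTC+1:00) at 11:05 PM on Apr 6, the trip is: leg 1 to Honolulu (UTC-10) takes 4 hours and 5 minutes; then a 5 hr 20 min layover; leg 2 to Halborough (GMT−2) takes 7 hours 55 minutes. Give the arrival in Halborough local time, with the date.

Convert departure to UTC: 11:05 PM − 1:00 = 10:05 PM UTC on Apr 6.
Add 4 hours and 5 minutes leg 1 → 2:10 AM UTC (Apr 7).
Add 5 hours 20 minutes layover in Honolulu → 7:30 AM UTC.
Add 7 hours 55 minutes leg 2 → 3:25 PM UTC.
Halborough is UTC−2:00, so local arrival = 3:25 PM − 2:00 = 1:25 PM on Apr 7.

1:25 PM on April 7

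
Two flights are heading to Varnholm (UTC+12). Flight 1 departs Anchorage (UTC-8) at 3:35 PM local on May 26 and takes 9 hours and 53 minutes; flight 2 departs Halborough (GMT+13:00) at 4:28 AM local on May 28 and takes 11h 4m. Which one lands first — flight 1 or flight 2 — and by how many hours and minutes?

Flight 1 in UTC: 3:35 PM + 8:00 = 11:35 PM on May 26.
+9 hours and 53 minutes → arrive 9:28 AM UTC on May 27.
Flight 2 in UTC: 4:28 AM − 13:00 = 3:28 PM on May 27.
+11 hours 4 minutes → arrive 2:32 AM UTC on May 28.
Flight 1 lands earlier by 17 hours 4 minutes.

the first, by 17 hours 4 minutes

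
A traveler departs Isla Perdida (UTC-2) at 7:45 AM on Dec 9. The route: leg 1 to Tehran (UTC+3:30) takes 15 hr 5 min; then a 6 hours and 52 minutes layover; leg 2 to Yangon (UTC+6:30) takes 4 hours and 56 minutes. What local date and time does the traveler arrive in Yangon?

7:08 PM on December 10

Convert departure to UTC: 7:45 AM + 2:00 = 9:45 AM UTC on Dec 9.
Add 15 hours 5 minutes leg 1 → 12:50 AM UTC (Dec 10).
Add 6 hours and 52 minutes layover in Tehran → 7:42 AM UTC.
Add 4 hours 56 minutes leg 2 → 12:38 PM UTC.
Yangon is UTC+6:30, so local arrival = 12:38 PM + 6:30 = 7:08 PM on Dec 10.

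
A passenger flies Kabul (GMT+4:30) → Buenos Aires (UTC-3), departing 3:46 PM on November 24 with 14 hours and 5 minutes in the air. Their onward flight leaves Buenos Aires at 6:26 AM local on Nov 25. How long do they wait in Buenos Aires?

8 hours 5 minutes

Convert departure to UTC: 3:46 PM − 4:30 = 11:16 AM UTC on Nov 24.
Add 14 hours and 5 minutes flight time → 1:21 AM UTC (Nov 25).
Buenos Aires is UTC−3:00, so local arrival = 1:21 AM − 3:00 = 10:21 PM on Nov 24.
Layover = 6:26 AM − 10:21 PM (+1 day) = 8 hours 5 minutes.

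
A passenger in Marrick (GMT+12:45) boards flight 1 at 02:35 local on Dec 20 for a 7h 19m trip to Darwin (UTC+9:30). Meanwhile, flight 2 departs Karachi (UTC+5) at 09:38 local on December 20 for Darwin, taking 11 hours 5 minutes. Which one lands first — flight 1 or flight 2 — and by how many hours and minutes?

Flight 1 in UTC: 02:35 − 12:45 = 13:50 on Dec 19.
+7 hours and 19 minutes → arrive 21:09 UTC on Dec 19.
Flight 2 in UTC: 09:38 − 5:00 = 04:38 on Dec 20.
+11 hours 5 minutes → arrive 15:43 UTC on Dec 20.
Flight 1 lands earlier by 18 hours 34 minutes.

the first, by 18 hours 34 minutes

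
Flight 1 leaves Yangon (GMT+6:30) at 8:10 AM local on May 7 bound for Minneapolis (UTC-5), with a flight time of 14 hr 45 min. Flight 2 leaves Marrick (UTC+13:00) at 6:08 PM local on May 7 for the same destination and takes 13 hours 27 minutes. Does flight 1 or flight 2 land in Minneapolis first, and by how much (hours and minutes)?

the first, by 2 hours 10 minutes

Flight 1 in UTC: 8:10 AM − 6:30 = 1:40 AM on May 7.
+14 hours and 45 minutes → arrive 4:25 PM UTC on May 7.
Flight 2 in UTC: 6:08 PM − 13:00 = 5:08 AM on May 7.
+13 hours 27 minutes → arrive 6:35 PM UTC on May 7.
Flight 1 lands earlier by 2 hours 10 minutes.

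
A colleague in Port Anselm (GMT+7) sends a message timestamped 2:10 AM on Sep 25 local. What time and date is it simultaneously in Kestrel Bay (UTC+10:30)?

5:40 AM on September 25

In UTC: 2:10 AM − 7:00 = 7:10 PM on Sep 24.
Kestrel Bay is UTC+10:30: 7:10 PM + 10:30 = 5:40 AM on Sep 25.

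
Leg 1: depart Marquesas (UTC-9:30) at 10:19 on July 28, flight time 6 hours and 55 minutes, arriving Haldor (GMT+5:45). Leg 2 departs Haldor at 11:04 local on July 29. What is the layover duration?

2 hours 35 minutes

Convert departure to UTC: 10:19 + 9:30 = 19:49 UTC on Jul 28.
Add 6 hours 55 minutes flight time → 02:44 UTC (Jul 29).
Haldor is UTC+5:45, so local arrival = 02:44 + 5:45 = 08:29 on Jul 29.
Layover = 11:04 − 08:29 = 2 hours 35 minutes.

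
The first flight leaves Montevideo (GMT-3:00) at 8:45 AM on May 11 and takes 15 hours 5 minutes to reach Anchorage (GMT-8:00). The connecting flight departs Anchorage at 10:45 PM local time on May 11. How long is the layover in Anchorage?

3 hours 55 minutes

Convert departure to UTC: 8:45 AM + 3:00 = 11:45 AM UTC on May 11.
Add 15 hours and 5 minutes flight time → 2:50 AM UTC (May 12).
Anchorage is UTC−8:00, so local arrival = 2:50 AM − 8:00 = 6:50 PM on May 11.
Layover = 10:45 PM − 6:50 PM = 3 hours 55 minutes.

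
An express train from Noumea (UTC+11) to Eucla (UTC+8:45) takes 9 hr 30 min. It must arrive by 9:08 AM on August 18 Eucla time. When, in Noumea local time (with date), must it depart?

1:53 AM on Aug 18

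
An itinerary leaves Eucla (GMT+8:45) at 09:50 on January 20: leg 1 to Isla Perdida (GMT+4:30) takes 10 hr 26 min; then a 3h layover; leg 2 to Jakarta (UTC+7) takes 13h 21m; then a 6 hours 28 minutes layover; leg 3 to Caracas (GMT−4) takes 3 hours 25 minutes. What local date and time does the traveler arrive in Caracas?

09:45 on Jan 21

Convert departure to UTC: 09:50 − 8:45 = 01:05 UTC on Jan 20.
Add 10 hours and 26 minutes leg 1 → 11:31 UTC.
Add 3 hours layover in Isla Perdida → 14:31 UTC.
Add 13 hours 21 minutes leg 2 → 03:52 UTC (Jan 21).
Add 6 hours and 28 minutes layover in Jakarta → 10:20 UTC.
Add 3 hours 25 minutes leg 3 → 13:45 UTC.
Caracas is UTC−4:00, so local arrival = 13:45 − 4:00 = 09:45 on Jan 21.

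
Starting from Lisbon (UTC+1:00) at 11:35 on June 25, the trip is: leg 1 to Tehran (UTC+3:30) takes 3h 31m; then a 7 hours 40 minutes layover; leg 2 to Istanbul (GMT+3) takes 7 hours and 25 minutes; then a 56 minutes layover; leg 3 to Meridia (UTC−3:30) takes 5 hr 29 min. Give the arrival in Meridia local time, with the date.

Convert departure to UTC: 11:35 − 1:00 = 10:35 UTC on Jun 25.
Add 3 hours and 31 minutes leg 1 → 14:06 UTC.
Add 7 hours 40 minutes layover in Tehran → 21:46 UTC.
Add 7 hours and 25 minutes leg 2 → 05:11 UTC (Jun 26).
Add 56 minutes layover in Istanbul → 06:07 UTC.
Add 5 hours and 29 minutes leg 3 → 11:36 UTC.
Meridia is UTC−3:30, so local arrival = 11:36 − 3:30 = 08:06 on Jun 26.

08:06 on Jun 26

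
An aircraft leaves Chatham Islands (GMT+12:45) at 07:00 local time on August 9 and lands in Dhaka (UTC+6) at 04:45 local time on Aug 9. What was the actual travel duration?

Departure in UTC: 07:00 − 12:45 = 18:15 on Aug 8.
Arrival in UTC: 04:45 − 6:00 = 22:45 on Aug 8.
Elapsed = 22:45 − 18:15 = 4 hours 30 minutes.

4 hours 30 minutes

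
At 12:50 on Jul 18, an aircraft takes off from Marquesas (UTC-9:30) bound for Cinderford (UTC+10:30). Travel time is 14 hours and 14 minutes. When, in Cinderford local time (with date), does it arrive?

Convert departure to UTC: 12:50 + 9:30 = 22:20 UTC on Jul 18.
Add 14 hours and 14 minutes travel time → 12:34 UTC (Jul 19).
Cinderford is UTC+10:30, so local arrival = 12:34 + 10:30 = 23:04 on Jul 19.

23:04 on July 19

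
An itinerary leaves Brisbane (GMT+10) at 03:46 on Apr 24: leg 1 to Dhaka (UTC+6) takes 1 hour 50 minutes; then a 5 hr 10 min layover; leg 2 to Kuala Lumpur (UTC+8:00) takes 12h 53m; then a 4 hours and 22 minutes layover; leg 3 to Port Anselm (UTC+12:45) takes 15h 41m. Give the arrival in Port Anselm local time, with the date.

22:27 on April 25

Convert departure to UTC: 03:46 − 10:00 = 17:46 UTC on Apr 23.
Add 1 hour 50 minutes leg 1 → 19:36 UTC.
Add 5 hours 10 minutes layover in Dhaka → 00:46 UTC (Apr 24).
Add 12 hours 53 minutes leg 2 → 13:39 UTC.
Add 4 hours and 22 minutes layover in Kuala Lumpur → 18:01 UTC.
Add 15 hours and 41 minutes leg 3 → 09:42 UTC (Apr 25).
Port Anselm is UTC+12:45, so local arrival = 09:42 + 12:45 = 22:27 on Apr 25.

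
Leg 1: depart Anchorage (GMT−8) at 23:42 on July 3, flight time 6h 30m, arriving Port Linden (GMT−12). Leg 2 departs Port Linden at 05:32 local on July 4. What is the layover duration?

Convert departure to UTC: 23:42 + 8:00 = 07:42 UTC on Jul 4.
Add 6 hours and 30 minutes flight time → 14:12 UTC.
Port Linden is UTC−12:00, so local arrival = 14:12 − 12:00 = 02:12 on Jul 4.
Layover = 05:32 − 02:12 = 3 hours 20 minutes.

3 hours 20 minutes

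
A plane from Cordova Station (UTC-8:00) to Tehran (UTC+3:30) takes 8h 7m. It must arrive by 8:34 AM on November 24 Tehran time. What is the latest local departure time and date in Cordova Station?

Target arrival in UTC: 8:34 AM − 3:30 = 5:04 AM on Nov 24.
Subtract 8 hours and 7 minutes → departure 8:57 PM UTC on Nov 23.
Cordova Station is UTC−8:00: 8:57 PM − 8:00 = 12:57 PM on Nov 23.

12:57 PM on November 23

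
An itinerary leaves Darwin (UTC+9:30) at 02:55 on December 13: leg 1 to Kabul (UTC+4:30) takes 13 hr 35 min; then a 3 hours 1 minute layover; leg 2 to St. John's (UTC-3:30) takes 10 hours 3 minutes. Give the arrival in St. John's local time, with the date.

16:34 on Dec 13

Convert departure to UTC: 02:55 − 9:30 = 17:25 UTC on Dec 12.
Add 13 hours and 35 minutes leg 1 → 07:00 UTC (Dec 13).
Add 3 hours and 1 minute layover in Kabul → 10:01 UTC.
Add 10 hours 3 minutes leg 2 → 20:04 UTC.
St. John's is UTC−3:30, so local arrival = 20:04 − 3:30 = 16:34 on Dec 13.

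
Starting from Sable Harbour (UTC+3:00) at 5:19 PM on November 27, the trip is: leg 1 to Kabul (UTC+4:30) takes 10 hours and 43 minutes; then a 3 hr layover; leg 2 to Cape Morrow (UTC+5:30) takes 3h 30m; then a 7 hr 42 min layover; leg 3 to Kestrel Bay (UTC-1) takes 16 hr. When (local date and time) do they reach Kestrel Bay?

6:14 AM on November 29

Convert departure to UTC: 5:19 PM − 3:00 = 2:19 PM UTC on Nov 27.
Add 10 hours 43 minutes leg 1 → 1:02 AM UTC (Nov 28).
Add 3 hours layover in Kabul → 4:02 AM UTC.
Add 3 hours 30 minutes leg 2 → 7:32 AM UTC.
Add 7 hours 42 minutes layover in Cape Morrow → 3:14 PM UTC.
Add 16 hours leg 3 → 7:14 AM UTC (Nov 29).
Kestrel Bay is UTC−1:00, so local arrival = 7:14 AM − 1:00 = 6:14 AM on Nov 29.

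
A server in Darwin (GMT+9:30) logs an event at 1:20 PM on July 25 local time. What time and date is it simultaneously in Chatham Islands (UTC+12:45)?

4:35 PM on July 25

Chatham Islands is 3:15 ahead of Darwin.
Shift by the zone difference: 1:20 PM + 3:15 = 4:35 PM on Jul 25 in Chatham Islands.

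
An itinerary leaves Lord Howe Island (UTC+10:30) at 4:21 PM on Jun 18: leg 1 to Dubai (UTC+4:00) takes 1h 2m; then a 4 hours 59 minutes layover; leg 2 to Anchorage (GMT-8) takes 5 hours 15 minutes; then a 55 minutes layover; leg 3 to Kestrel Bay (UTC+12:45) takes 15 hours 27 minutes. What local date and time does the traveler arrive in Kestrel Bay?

Convert departure to UTC: 4:21 PM − 10:30 = 5:51 AM UTC on Jun 18.
Add 1 hour and 2 minutes leg 1 → 6:53 AM UTC.
Add 4 hours 59 minutes layover in Dubai → 11:52 AM UTC.
Add 5 hours and 15 minutes leg 2 → 5:07 PM UTC.
Add 55 minutes layover in Anchorage → 6:02 PM UTC.
Add 15 hours and 27 minutes leg 3 → 9:29 AM UTC (Jun 19).
Kestrel Bay is UTC+12:45, so local arrival = 9:29 AM + 12:45 = 10:14 PM on Jun 19.

10:14 PM on June 19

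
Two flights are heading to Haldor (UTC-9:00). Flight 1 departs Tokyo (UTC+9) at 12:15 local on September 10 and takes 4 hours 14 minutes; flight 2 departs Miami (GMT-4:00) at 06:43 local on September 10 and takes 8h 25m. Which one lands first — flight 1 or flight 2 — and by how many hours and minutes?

Flight 1 in UTC: 12:15 − 9:00 = 03:15 on Sep 10.
+4 hours and 14 minutes → arrive 07:29 UTC on Sep 10.
Flight 2 in UTC: 06:43 + 4:00 = 10:43 on Sep 10.
+8 hours and 25 minutes → arrive 19:08 UTC on Sep 10.
Flight 1 lands earlier by 11 hours 39 minutes.

the first, by 11 hours 39 minutes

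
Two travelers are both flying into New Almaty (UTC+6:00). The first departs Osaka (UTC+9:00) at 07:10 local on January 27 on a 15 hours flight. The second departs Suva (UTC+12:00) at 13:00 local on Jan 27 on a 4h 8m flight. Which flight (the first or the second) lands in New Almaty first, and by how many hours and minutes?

the second, by 8 hours 2 minutes

Flight 1 in UTC: 07:10 − 9:00 = 22:10 on Jan 26.
+15 hours → arrive 13:10 UTC on Jan 27.
Flight 2 in UTC: 13:00 − 12:00 = 01:00 on Jan 27.
+4 hours 8 minutes → arrive 05:08 UTC on Jan 27.
Flight 2 lands earlier by 8 hours 2 minutes.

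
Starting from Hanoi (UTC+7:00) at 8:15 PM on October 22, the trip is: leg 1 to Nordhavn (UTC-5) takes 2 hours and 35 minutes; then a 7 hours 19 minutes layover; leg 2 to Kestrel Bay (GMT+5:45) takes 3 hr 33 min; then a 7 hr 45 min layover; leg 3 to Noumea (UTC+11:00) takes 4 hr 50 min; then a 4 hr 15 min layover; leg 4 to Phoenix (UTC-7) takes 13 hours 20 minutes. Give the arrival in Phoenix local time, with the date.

1:52 AM on Oct 24

Convert departure to UTC: 8:15 PM − 7:00 = 1:15 PM UTC on Oct 22.
Add 2 hours 35 minutes leg 1 → 3:50 PM UTC.
Add 7 hours 19 minutes layover in Nordhavn → 11:09 PM UTC.
Add 3 hours 33 minutes leg 2 → 2:42 AM UTC (Oct 23).
Add 7 hours 45 minutes layover in Kestrel Bay → 10:27 AM UTC.
Add 4 hours 50 minutes leg 3 → 3:17 PM UTC.
Add 4 hours and 15 minutes layover in Noumea → 7:32 PM UTC.
Add 13 hours 20 minutes leg 4 → 8:52 AM UTC (Oct 24).
Phoenix is UTC−7:00, so local arrival = 8:52 AM − 7:00 = 1:52 AM on Oct 24.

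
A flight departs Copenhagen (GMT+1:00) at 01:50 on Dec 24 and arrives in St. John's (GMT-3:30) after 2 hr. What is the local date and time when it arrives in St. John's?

23:20 on December 23

St. John's is 4:30 behind Copenhagen.
After 2 hours it is 03:50 in Copenhagen.
Shift by the zone difference: 03:50 − 4:30 = 23:20 on Dec 23 in St. John's.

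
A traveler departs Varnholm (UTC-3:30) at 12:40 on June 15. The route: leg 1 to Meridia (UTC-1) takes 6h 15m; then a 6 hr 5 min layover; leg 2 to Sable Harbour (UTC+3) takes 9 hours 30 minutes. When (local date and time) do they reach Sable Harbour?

Convert departure to UTC: 12:40 + 3:30 = 16:10 UTC on Jun 15.
Add 6 hours and 15 minutes leg 1 → 22:25 UTC.
Add 6 hours 5 minutes layover in Meridia → 04:30 UTC (Jun 16).
Add 9 hours and 30 minutes leg 2 → 14:00 UTC.
Sable Harbour is UTC+3:00, so local arrival = 14:00 + 3:00 = 17:00 on Jun 16.

17:00 on June 16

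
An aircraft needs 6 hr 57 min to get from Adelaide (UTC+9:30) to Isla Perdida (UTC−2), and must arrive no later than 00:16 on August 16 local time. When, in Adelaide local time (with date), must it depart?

Target arrival in UTC: 00:16 + 2:00 = 02:16 on Aug 16.
Subtract 6 hours and 57 minutes → departure 19:19 UTC on Aug 15.
Adelaide is UTC+9:30: 19:19 + 9:30 = 04:49 on Aug 16.

04:49 on August 16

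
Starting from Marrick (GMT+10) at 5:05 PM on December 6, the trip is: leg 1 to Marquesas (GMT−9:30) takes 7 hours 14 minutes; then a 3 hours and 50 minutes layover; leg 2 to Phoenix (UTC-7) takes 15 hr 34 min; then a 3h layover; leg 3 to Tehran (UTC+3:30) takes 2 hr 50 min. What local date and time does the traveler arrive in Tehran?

Convert departure to UTC: 5:05 PM − 10:00 = 7:05 AM UTC on Dec 6.
Add 7 hours 14 minutes leg 1 → 2:19 PM UTC.
Add 3 hours 50 minutes layover in Marquesas → 6:09 PM UTC.
Add 15 hours 34 minutes leg 2 → 9:43 AM UTC (Dec 7).
Add 3 hours layover in Phoenix → 12:43 PM UTC.
Add 2 hours and 50 minutes leg 3 → 3:33 PM UTC.
Tehran is UTC+3:30, so local arrival = 3:33 PM + 3:30 = 7:03 PM on Dec 7.

7:03 PM on December 7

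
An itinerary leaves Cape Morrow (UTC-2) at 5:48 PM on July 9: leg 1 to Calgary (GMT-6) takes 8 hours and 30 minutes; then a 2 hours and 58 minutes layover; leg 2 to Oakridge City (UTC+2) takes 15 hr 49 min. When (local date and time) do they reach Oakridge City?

1:05 AM on Jul 11

Convert departure to UTC: 5:48 PM + 2:00 = 7:48 PM UTC on Jul 9.
Add 8 hours 30 minutes leg 1 → 4:18 AM UTC (Jul 10).
Add 2 hours 58 minutes layover in Calgary → 7:16 AM UTC.
Add 15 hours and 49 minutes leg 2 → 11:05 PM UTC.
Oakridge City is UTC+2:00, so local arrival = 11:05 PM + 2:00 = 1:05 AM on Jul 11.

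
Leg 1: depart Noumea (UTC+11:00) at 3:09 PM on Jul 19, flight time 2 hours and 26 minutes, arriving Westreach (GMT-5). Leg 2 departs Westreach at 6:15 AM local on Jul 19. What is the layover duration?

4 hours 40 minutes

Convert departure to UTC: 3:09 PM − 11:00 = 4:09 AM UTC on Jul 19.
Add 2 hours and 26 minutes flight time → 6:35 AM UTC.
Westreach is UTC−5:00, so local arrival = 6:35 AM − 5:00 = 1:35 AM on Jul 19.
Layover = 6:15 AM − 1:35 AM = 4 hours 40 minutes.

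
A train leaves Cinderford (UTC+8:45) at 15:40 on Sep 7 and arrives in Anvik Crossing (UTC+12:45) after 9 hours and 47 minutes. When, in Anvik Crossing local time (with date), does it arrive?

Convert departure to UTC: 15:40 − 8:45 = 06:55 UTC on Sep 7.
Add 9 hours and 47 minutes travel time → 16:42 UTC.
Anvik Crossing is UTC+12:45, so local arrival = 16:42 + 12:45 = 05:27 on Sep 8.

05:27 on September 8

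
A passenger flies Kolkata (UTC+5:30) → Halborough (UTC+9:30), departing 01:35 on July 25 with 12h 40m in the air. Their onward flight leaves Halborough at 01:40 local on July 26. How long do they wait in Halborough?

Convert departure to UTC: 01:35 − 5:30 = 20:05 UTC on Jul 24.
Add 12 hours and 40 minutes flight time → 08:45 UTC (Jul 25).
Halborough is UTC+9:30, so local arrival = 08:45 + 9:30 = 18:15 on Jul 25.
Layover = 01:40 − 18:15 (+1 day) = 7 hours 25 minutes.

7 hours 25 minutes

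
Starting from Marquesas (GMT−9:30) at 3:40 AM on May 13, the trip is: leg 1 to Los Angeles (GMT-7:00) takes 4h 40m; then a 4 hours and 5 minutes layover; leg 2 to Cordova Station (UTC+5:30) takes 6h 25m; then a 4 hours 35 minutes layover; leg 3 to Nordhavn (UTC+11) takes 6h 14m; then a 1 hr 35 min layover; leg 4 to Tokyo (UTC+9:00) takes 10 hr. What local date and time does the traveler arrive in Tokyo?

11:44 AM on May 15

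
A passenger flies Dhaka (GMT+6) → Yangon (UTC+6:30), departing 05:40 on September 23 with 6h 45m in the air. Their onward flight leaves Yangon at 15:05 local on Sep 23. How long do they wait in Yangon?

2 hours 10 minutes

Convert departure to UTC: 05:40 − 6:00 = 23:40 UTC on Sep 22.
Add 6 hours and 45 minutes flight time → 06:25 UTC (Sep 23).
Yangon is UTC+6:30, so local arrival = 06:25 + 6:30 = 12:55 on Sep 23.
Layover = 15:05 − 12:55 = 2 hours 10 minutes.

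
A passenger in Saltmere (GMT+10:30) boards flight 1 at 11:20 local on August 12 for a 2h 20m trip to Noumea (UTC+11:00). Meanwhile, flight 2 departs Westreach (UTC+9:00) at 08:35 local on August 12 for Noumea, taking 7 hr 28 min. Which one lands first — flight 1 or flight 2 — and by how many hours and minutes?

Flight 1 in UTC: 11:20 − 10:30 = 00:50 on Aug 12.
+2 hours 20 minutes → arrive 03:10 UTC on Aug 12.
Flight 2 in UTC: 08:35 − 9:00 = 23:35 on Aug 11.
+7 hours and 28 minutes → arrive 07:03 UTC on Aug 12.
Flight 1 lands earlier by 3 hours 53 minutes.

the first, by 3 hours 53 minutes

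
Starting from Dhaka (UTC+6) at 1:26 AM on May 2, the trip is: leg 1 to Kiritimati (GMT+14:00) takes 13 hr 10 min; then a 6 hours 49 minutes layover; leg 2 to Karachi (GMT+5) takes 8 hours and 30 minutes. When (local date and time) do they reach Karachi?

Convert departure to UTC: 1:26 AM − 6:00 = 7:26 PM UTC on May 1.
Add 13 hours 10 minutes leg 1 → 8:36 AM UTC (May 2).
Add 6 hours and 49 minutes layover in Kiritimati → 3:25 PM UTC.
Add 8 hours and 30 minutes leg 2 → 11:55 PM UTC.
Karachi is UTC+5:00, so local arrival = 11:55 PM + 5:00 = 4:55 AM on May 3.

4:55 AM on May 3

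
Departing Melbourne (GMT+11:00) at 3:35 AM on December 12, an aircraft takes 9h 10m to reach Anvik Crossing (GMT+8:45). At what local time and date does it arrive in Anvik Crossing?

10:30 AM on December 12

Convert departure to UTC: 3:35 AM − 11:00 = 4:35 PM UTC on Dec 11.
Add 9 hours and 10 minutes travel time → 1:45 AM UTC (Dec 12).
Anvik Crossing is UTC+8:45, so local arrival = 1:45 AM + 8:45 = 10:30 AM on Dec 12.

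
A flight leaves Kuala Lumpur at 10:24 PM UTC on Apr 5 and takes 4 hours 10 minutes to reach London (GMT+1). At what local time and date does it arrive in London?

3:34 AM on Apr 6

Departure is given in UTC: 10:24 PM on Apr 5.
Add 4 hours and 10 minutes → 2:34 AM UTC (Apr 6).
London is UTC+1:00: 2:34 AM + 1:00 = 3:34 AM on Apr 6.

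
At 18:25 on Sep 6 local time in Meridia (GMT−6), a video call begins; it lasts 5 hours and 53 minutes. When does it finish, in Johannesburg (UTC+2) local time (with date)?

Johannesburg is 8:00 ahead of Meridia.
After 5 hours 53 minutes it is 00:18 (Sep 7) in Meridia.
Shift by the zone difference: 00:18 + 8:00 = 08:18 on Sep 7 in Johannesburg.

08:18 on September 7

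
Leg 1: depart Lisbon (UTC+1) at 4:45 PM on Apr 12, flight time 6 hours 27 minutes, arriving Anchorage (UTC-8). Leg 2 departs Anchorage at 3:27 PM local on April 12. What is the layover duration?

Convert departure to UTC: 4:45 PM − 1:00 = 3:45 PM UTC on Apr 12.
Add 6 hours 27 minutes flight time → 10:12 PM UTC.
Anchorage is UTC−8:00, so local arrival = 10:12 PM − 8:00 = 2:12 PM on Apr 12.
Layover = 3:27 PM − 2:12 PM = 1 hour 15 minutes.

1 hour 15 minutes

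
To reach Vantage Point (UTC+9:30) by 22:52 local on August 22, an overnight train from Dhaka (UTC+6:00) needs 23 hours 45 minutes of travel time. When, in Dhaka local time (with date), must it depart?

19:37 on Aug 21

Target arrival in UTC: 22:52 − 9:30 = 13:22 on Aug 22.
Subtract 23 hours 45 minutes → departure 13:37 UTC on Aug 21.
Dhaka is UTC+6:00: 13:37 + 6:00 = 19:37 on Aug 21.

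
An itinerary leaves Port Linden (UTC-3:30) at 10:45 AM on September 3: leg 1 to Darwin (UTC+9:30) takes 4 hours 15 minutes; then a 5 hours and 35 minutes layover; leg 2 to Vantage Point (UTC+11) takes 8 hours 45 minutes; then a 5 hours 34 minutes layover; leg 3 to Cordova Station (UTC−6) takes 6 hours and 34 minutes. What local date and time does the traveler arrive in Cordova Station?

2:58 PM on September 4

Convert departure to UTC: 10:45 AM + 3:30 = 2:15 PM UTC on Sep 3.
Add 4 hours 15 minutes leg 1 → 6:30 PM UTC.
Add 5 hours and 35 minutes layover in Darwin → 12:05 AM UTC (Sep 4).
Add 8 hours and 45 minutes leg 2 → 8:50 AM UTC.
Add 5 hours 34 minutes layover in Vantage Point → 2:24 PM UTC.
Add 6 hours and 34 minutes leg 3 → 8:58 PM UTC.
Cordova Station is UTC−6:00, so local arrival = 8:58 PM − 6:00 = 2:58 PM on Sep 4.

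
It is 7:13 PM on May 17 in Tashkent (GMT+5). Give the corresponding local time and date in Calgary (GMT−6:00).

Calgary is 11:00 behind Tashkent.
Shift by the zone difference: 7:13 PM − 11:00 = 8:13 AM on May 17 in Calgary.

8:13 AM on May 17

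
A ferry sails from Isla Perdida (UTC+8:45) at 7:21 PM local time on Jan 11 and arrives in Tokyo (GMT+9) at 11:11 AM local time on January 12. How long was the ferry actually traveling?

Departure in UTC: 7:21 PM − 8:45 = 10:36 AM on Jan 11.
Arrival in UTC: 11:11 AM − 9:00 = 2:11 AM on Jan 12.
Elapsed = 2:11 AM − 10:36 AM (+1 day) = 15 hours 35 minutes.

15 hours 35 minutes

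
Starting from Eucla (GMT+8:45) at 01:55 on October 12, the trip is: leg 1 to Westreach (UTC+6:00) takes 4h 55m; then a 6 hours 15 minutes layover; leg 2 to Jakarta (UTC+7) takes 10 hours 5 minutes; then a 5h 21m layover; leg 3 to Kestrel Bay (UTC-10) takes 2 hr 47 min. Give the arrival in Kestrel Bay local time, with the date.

12:33 on October 12

Convert departure to UTC: 01:55 − 8:45 = 17:10 UTC on Oct 11.
Add 4 hours 55 minutes leg 1 → 22:05 UTC.
Add 6 hours and 15 minutes layover in Westreach → 04:20 UTC (Oct 12).
Add 10 hours 5 minutes leg 2 → 14:25 UTC.
Add 5 hours and 21 minutes layover in Jakarta → 19:46 UTC.
Add 2 hours and 47 minutes leg 3 → 22:33 UTC.
Kestrel Bay is UTC−10:00, so local arrival = 22:33 − 10:00 = 12:33 on Oct 12.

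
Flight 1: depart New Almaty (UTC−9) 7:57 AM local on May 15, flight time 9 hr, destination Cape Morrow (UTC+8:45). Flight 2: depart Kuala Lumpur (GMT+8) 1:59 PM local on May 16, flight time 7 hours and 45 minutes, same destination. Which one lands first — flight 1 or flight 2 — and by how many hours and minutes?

Flight 1 in UTC: 7:57 AM + 9:00 = 4:57 PM on May 15.
+9 hours → arrive 1:57 AM UTC on May 16.
Flight 2 in UTC: 1:59 PM − 8:00 = 5:59 AM on May 16.
+7 hours and 45 minutes → arrive 1:44 PM UTC on May 16.
Flight 1 lands earlier by 11 hours 47 minutes.

the first, by 11 hours 47 minutes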